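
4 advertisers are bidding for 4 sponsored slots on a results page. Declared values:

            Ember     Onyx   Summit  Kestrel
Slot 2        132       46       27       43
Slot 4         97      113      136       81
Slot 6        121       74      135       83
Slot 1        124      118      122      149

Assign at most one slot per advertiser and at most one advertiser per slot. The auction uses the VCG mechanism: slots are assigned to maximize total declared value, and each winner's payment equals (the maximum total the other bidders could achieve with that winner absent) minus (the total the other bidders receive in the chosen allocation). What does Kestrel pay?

Kestrel pays $6.

Efficient allocation: Ember→Slot 2 ($132), Onyx→Slot 4 ($113), Summit→Slot 6 ($135), Kestrel→Slot 1 ($149); total welfare W = $529.
Kestrel receives Slot 1 at value $149, so the others get W − 149 = $380.
Without Kestrel: best allocation of the remaining 3 bidders over all 4 slots is Ember→Slot 2 ($132), Onyx→Slot 1 ($118), Summit→Slot 4 ($136), total $386.
VCG payment = (others' best without Kestrel) − (others' welfare with Kestrel) = 386 − 380 = $6.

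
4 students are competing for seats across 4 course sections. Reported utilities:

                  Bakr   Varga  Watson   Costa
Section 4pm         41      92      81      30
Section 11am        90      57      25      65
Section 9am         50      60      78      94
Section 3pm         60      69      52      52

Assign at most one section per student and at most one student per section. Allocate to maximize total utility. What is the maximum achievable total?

Maximum total: 334 points

Treat this as an assignment problem: match each student to one section.
Optimal: Bakr→Section 11am (90 points), Varga→Section 3pm (69 points), Watson→Section 4pm (81 points), Costa→Section 9am (94 points) — total 90+69+81+94 = 334 points.
Column-greedy (each section in turn goes to its best remaining student) gives 328 points, worse by 6.
Next-best assignment: Bakr→Section 11am, Varga→Section 4pm, Watson→Section 3pm, Costa→Section 9am = 328 points.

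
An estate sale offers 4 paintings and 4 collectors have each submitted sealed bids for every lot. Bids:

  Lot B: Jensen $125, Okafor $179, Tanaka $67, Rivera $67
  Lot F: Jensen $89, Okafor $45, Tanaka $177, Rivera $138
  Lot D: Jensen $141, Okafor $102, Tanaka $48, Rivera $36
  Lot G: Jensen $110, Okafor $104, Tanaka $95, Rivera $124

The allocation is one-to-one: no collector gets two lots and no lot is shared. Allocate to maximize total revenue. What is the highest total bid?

Max total: $621

Optimal: Jensen→Lot D ($141), Okafor→Lot B ($179), Tanaka→Lot F ($177), Rivera→Lot G ($124) — total 141+179+177+124 = $621.
Next-best assignment: Jensen→Lot D, Okafor→Lot B, Tanaka→Lot G, Rivera→Lot F = $553.
Swapping Tanaka↔Rivera (Tanaka→Lot G $95, Rivera→Lot F $138) loses 68.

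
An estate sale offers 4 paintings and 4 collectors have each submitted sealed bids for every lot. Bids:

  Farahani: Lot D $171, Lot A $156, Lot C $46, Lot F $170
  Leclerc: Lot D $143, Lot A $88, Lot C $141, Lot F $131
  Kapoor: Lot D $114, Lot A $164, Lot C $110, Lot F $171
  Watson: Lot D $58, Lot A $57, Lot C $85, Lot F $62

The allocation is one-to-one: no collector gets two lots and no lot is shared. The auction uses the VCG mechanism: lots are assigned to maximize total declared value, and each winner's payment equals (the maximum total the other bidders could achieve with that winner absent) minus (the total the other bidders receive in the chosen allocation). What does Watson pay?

Watson pays $6.

Efficient allocation: Farahani→Lot F ($170), Leclerc→Lot D ($143), Kapoor→Lot A ($164), Watson→Lot C ($85); total welfare W = $562.
Watson receives Lot C at value $85, so the others get W − 85 = $477.
Without Watson: best allocation of the remaining 3 bidders over all 4 lots is Farahani→Lot D ($171), Leclerc→Lot C ($141), Kapoor→Lot F ($171), total $483.
VCG payment = (others' best without Watson) − (others' welfare with Watson) = 483 − 477 = $6.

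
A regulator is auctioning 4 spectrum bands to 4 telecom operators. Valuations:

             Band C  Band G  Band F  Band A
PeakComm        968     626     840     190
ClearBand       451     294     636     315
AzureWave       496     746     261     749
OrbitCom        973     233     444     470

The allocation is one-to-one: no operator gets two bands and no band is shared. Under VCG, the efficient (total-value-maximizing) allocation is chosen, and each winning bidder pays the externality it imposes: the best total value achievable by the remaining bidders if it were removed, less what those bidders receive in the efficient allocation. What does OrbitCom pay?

OrbitCom pays $342M.

Efficient allocation: PeakComm→Band G ($626M), ClearBand→Band F ($636M), AzureWave→Band A ($749M), OrbitCom→Band C ($973M); total welfare W = $2984M.
OrbitCom receives Band C at value $973M, so the others get W − 973 = $2011M.
Without OrbitCom: best allocation of the remaining 3 bidders over all 4 bands is PeakComm→Band C ($968M), ClearBand→Band F ($636M), AzureWave→Band A ($749M), total $2353M.
VCG payment = (others' best without OrbitCom) − (others' welfare with OrbitCom) = 2353 − 2011 = $342M.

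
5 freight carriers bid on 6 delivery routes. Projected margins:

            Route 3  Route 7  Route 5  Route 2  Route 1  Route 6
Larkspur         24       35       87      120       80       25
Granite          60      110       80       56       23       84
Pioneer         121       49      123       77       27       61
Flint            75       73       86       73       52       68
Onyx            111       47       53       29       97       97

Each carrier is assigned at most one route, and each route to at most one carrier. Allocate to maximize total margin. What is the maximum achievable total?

Maximum total: $534k

This is the linear assignment problem.
Optimal: Larkspur→Route 2 ($120k), Granite→Route 7 ($110k), Pioneer→Route 3 ($121k), Flint→Route 5 ($86k), Onyx→Route 1 ($97k) — total 120+110+121+86+97 = $534k.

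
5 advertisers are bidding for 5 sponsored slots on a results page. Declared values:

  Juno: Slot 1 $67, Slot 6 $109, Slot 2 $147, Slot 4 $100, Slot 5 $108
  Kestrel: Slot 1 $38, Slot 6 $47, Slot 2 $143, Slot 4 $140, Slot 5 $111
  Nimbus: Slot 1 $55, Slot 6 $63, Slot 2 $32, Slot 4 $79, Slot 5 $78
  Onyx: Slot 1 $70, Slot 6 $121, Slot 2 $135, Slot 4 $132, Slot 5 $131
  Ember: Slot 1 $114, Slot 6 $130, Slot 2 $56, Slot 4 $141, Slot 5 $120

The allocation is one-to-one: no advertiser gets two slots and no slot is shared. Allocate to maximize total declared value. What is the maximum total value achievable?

Optimal: Juno→Slot 2 ($147), Kestrel→Slot 4 ($140), Nimbus→Slot 1 ($55), Onyx→Slot 5 ($131), Ember→Slot 6 ($130) — total 147+140+55+131+130 = $603.
Column-greedy (each slot in turn goes to its best remaining advertiser) gives $600, worse by 3.
Next-best assignment: Juno→Slot 2, Kestrel→Slot 4, Nimbus→Slot 5, Onyx→Slot 6, Ember→Slot 1 = $600.

Maximum total: $603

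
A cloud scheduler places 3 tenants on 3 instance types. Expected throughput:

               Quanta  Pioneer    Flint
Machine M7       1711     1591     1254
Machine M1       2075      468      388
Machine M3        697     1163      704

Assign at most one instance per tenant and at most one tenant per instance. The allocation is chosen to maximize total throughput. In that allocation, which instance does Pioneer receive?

Treat this as an assignment problem: match each tenant to one instance.
Optimal: Quanta→Machine M1 (2075 ops/s), Pioneer→Machine M3 (1163 ops/s), Flint→Machine M7 (1254 ops/s) — total 2075+1163+1254 = 4492 ops/s.
Column-greedy (each instance in turn goes to its best remaining tenant) gives 2883 ops/s, worse by 1609.
Next-best assignment: Quanta→Machine M1, Pioneer→Machine M7, Flint→Machine M3 = 4370 ops/s.
Swapping Quanta↔Flint (Quanta→Machine M7 1711 ops/s, Flint→Machine M1 388 ops/s) loses 1230.
Pioneer's own top instance is Machine M7 (1591 ops/s), but forcing Pioneer→Machine M7 and reassigning the rest optimally gives only 4370 ops/s — worse by 122.

Pioneer receives Machine M3.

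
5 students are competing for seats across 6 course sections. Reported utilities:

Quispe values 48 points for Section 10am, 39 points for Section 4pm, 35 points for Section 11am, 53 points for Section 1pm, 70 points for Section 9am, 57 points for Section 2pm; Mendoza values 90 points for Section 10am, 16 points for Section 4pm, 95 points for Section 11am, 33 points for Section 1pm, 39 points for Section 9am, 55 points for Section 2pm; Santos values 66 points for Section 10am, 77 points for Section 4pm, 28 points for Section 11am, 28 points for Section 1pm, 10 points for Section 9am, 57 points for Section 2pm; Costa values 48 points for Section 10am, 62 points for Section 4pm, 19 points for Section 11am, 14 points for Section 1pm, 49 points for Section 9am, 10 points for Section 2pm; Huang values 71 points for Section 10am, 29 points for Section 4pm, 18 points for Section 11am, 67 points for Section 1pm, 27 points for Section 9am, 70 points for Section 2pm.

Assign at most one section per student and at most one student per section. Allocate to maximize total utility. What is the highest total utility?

Maximum total: 363 points

This is a one-to-one assignment (maximum-weight bipartite matching).
Optimal: Quispe→Section 9am (70 points), Mendoza→Section 11am (95 points), Santos→Section 10am (66 points), Costa→Section 4pm (62 points), Huang→Section 2pm (70 points) — total 70+95+66+62+70 = 363 points.
Max-entry greedy (repeatedly take the single best remaining cell) gives 327 points, worse by 36.
Next-best assignment: Quispe→Section 9am, Mendoza→Section 11am, Santos→Section 10am, Costa→Section 4pm, Huang→Section 1pm = 360 points.
Swapping Costa↔Huang (Costa→Section 2pm 10 points, Huang→Section 4pm 29 points) loses 93.
Checked against all permutations: 363 points is optimal.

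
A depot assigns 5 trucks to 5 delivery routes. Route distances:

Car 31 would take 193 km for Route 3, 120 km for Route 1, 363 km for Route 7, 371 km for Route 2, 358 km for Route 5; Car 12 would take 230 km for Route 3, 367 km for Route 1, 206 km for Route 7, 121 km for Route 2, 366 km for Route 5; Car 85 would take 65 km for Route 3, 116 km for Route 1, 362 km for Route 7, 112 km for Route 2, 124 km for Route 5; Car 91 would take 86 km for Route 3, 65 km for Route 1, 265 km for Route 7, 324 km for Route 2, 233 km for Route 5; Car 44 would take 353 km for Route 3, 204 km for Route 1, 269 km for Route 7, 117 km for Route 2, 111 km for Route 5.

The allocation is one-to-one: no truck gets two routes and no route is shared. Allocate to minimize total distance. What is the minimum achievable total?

Treat this as an assignment problem: match each truck to one route.
Optimal: Car 31→Route 1 (120 km), Car 12→Route 7 (206 km), Car 85→Route 2 (112 km), Car 91→Route 3 (86 km), Car 44→Route 5 (111 km) — total 120+206+112+86+111 = 635 km.
Row-greedy (each truck in turn takes its cheapest remaining route) gives 808 km, worse by 173.
Checked against all permutations: 635 km is optimal.

Minimum total: 635 km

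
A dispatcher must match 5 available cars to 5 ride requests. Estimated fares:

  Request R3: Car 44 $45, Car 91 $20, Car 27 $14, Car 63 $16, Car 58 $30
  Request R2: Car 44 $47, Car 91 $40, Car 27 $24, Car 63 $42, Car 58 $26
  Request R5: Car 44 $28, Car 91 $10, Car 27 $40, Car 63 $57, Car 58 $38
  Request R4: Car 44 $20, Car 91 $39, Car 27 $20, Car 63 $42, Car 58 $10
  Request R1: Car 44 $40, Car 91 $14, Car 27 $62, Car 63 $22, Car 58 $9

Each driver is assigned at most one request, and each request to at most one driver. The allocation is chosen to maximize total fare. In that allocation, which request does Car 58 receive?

Optimal: Car 44→Request R2 ($47), Car 91→Request R4 ($39), Car 27→Request R1 ($62), Car 63→Request R5 ($57), Car 58→Request R3 ($30) — total 47+39+62+57+30 = $235.
Column-greedy (each request in turn goes to its best remaining driver) gives $175, worse by 60.
Swapping Car 27↔Car 58 (Car 27→Request R3 $14, Car 58→Request R1 $9) loses 69.
No other one-to-one assignment exceeds $235.
Car 58's own top request is Request R5 ($38), but forcing Car 58→Request R5 and reassigning the rest optimally gives only $227 — worse by 8.

Car 58 receives Request R3.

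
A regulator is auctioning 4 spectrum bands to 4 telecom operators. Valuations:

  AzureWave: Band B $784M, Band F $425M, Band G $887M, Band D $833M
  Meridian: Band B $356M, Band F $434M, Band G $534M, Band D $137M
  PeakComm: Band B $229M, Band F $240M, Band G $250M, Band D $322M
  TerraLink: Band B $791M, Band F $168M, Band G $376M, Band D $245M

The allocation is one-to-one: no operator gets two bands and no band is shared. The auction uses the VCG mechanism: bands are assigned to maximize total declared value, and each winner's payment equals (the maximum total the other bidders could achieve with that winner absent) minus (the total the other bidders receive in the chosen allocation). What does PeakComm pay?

Efficient allocation: AzureWave→Band G ($887M), Meridian→Band F ($434M), PeakComm→Band D ($322M), TerraLink→Band B ($791M); total welfare W = $2434M.
PeakComm receives Band D at value $322M, so the others get W − 322 = $2112M.
Without PeakComm: best allocation of the remaining 3 bidders over all 4 bands is AzureWave→Band D ($833M), Meridian→Band G ($534M), TerraLink→Band B ($791M), total $2158M.
VCG payment = (others' best without PeakComm) − (others' welfare with PeakComm) = 2158 − 2112 = $46M.

PeakComm pays $46M.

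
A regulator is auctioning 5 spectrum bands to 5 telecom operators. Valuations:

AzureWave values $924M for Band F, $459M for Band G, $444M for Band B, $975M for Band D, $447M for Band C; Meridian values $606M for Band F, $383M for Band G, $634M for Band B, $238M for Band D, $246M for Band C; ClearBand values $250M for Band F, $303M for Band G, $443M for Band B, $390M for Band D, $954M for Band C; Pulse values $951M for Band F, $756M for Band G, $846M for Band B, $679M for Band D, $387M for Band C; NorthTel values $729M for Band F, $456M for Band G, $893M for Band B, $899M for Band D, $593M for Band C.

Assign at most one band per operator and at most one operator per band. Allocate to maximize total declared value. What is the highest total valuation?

Maximum total: $4184M

Optimal: AzureWave→Band D ($975M), Meridian→Band F ($606M), ClearBand→Band C ($954M), Pulse→Band G ($756M), NorthTel→Band B ($893M) — total 975+606+954+756+893 = $4184M.
Max-entry greedy (repeatedly take the single best remaining cell) gives $4156M, worse by 28.
Next-best assignment: AzureWave→Band F, Meridian→Band B, ClearBand→Band C, Pulse→Band G, NorthTel→Band D = $4167M.
Swapping AzureWave↔ClearBand (AzureWave→Band C $447M, ClearBand→Band D $390M) loses 1092.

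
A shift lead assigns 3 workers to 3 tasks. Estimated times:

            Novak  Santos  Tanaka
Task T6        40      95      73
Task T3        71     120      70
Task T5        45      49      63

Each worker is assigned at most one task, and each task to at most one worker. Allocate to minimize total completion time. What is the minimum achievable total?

Min total: 159 min

Optimal: Novak→Task T6 (40 min), Santos→Task T5 (49 min), Tanaka→Task T3 (70 min) — total 40+49+70 = 159 min.
Next-best assignment: Novak→Task T3, Santos→Task T5, Tanaka→Task T6 = 193 min.
Swapping Novak↔Tanaka (Novak→Task T3 71 min, Tanaka→Task T6 73 min) adds 34.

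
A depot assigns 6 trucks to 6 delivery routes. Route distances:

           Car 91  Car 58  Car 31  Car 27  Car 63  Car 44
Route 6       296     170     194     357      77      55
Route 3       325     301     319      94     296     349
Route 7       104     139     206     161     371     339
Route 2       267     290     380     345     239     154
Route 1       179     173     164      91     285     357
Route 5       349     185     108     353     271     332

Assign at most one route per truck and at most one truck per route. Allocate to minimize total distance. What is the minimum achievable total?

Optimal: Car 91→Route 7 (104 km), Car 58→Route 1 (173 km), Car 31→Route 5 (108 km), Car 27→Route 3 (94 km), Car 63→Route 6 (77 km), Car 44→Route 2 (154 km) — total 104+173+108+94+77+154 = 710 km.
Column-greedy (each route in turn goes to its cheapest remaining truck) gives 841 km, worse by 131.
Next-best assignment: Car 91→Route 1, Car 58→Route 7, Car 31→Route 5, Car 27→Route 3, Car 63→Route 6, Car 44→Route 2 = 751 km.

Minimum total: 710 km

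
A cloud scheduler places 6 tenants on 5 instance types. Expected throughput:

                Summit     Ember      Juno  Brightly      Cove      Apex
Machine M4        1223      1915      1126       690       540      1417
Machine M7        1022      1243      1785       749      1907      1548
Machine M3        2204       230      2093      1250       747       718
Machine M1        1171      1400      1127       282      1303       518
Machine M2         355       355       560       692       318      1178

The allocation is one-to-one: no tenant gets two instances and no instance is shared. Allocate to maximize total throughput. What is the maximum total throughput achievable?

Optimal: Ember→Machine M4 (1915 ops/s), Juno→Machine M7 (1785 ops/s), Summit→Machine M3 (2204 ops/s), Cove→Machine M1 (1303 ops/s), Apex→Machine M2 (1178 ops/s) — total 1915+1785+2204+1303+1178 = 8385 ops/s.
Column-greedy (each instance in turn goes to its best remaining tenant) gives 8331 ops/s, worse by 54.
Swapping Apex↔Juno (Apex→Machine M7 1548 ops/s, Juno→Machine M2 560 ops/s) loses 855.
No other one-to-one assignment exceeds 8385 ops/s.

Max total: 8385 ops/s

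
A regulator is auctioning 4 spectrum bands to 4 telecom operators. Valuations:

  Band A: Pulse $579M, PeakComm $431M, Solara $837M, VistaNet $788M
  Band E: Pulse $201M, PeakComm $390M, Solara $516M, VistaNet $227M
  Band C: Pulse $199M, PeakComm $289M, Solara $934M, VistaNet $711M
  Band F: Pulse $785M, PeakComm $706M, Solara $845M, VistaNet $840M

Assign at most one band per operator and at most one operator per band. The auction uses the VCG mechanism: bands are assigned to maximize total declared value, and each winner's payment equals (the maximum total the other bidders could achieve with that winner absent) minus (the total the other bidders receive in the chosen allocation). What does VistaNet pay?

Efficient allocation: Pulse→Band F ($785M), PeakComm→Band E ($390M), Solara→Band C ($934M), VistaNet→Band A ($788M); total welfare W = $2897M.
VistaNet receives Band A at value $788M, so the others get W − 788 = $2109M.
Without VistaNet: best allocation of the remaining 3 bidders over all 4 bands is Pulse→Band A ($579M), PeakComm→Band F ($706M), Solara→Band C ($934M), total $2219M.
VCG payment = (others' best without VistaNet) − (others' welfare with VistaNet) = 2219 − 2109 = $110M.

VistaNet pays $110M.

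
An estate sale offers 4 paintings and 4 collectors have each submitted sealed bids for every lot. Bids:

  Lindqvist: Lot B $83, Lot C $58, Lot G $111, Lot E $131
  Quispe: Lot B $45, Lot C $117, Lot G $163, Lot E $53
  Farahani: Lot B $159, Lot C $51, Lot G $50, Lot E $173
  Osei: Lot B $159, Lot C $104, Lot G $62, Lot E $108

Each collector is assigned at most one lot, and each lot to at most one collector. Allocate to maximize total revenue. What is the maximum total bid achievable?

Max total: $560

Treat this as an assignment problem: match each collector to one lot.
Optimal: Lindqvist→Lot G ($111), Quispe→Lot C ($117), Farahani→Lot E ($173), Osei→Lot B ($159) — total 111+117+173+159 = $560.
Max-entry greedy (repeatedly take the single best remaining cell) gives $553, worse by 7.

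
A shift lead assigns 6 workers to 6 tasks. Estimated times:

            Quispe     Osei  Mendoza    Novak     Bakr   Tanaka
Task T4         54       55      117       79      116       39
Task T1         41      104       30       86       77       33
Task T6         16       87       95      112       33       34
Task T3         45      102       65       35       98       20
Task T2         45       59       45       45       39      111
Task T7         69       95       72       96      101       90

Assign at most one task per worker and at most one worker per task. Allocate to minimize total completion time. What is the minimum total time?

Min total: 250 min

Optimal: Quispe→Task T6 (16 min), Osei→Task T4 (55 min), Mendoza→Task T7 (72 min), Novak→Task T3 (35 min), Bakr→Task T2 (39 min), Tanaka→Task T1 (33 min) — total 16+55+72+35+39+33 = 250 min.
Next-best assignment: Quispe→Task T7, Osei→Task T4, Mendoza→Task T1, Novak→Task T2, Bakr→Task T6, Tanaka→Task T3 = 252 min.
Swapping Bakr↔Tanaka (Bakr→Task T1 77 min, Tanaka→Task T2 111 min) adds 116.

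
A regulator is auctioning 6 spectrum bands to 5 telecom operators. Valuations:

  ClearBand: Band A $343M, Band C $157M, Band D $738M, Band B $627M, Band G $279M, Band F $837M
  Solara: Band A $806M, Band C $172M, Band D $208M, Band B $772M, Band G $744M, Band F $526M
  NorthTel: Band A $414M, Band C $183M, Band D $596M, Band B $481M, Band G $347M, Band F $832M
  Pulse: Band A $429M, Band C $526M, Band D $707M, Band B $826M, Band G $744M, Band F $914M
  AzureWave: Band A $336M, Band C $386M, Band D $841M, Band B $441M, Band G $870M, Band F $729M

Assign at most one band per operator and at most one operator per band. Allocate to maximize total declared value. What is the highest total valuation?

Maximum total: $4072M

This is a one-to-one assignment (maximum-weight bipartite matching).
Optimal: ClearBand→Band D ($738M), Solara→Band A ($806M), NorthTel→Band F ($832M), Pulse→Band B ($826M), AzureWave→Band G ($870M) — total 738+806+832+826+870 = $4072M.
Row-greedy (each operator in turn takes its best remaining band) gives $3935M, worse by 137.
Swapping ClearBand↔Solara (ClearBand→Band A $343M, Solara→Band D $208M) loses 993.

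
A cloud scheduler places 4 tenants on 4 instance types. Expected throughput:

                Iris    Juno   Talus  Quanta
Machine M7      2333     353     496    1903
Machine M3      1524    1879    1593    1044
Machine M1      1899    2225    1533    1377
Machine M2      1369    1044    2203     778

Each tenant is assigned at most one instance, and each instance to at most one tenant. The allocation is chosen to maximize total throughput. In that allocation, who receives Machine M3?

Juno receives Machine M3.

Optimal: Iris→Machine M1 (1899 ops/s), Juno→Machine M3 (1879 ops/s), Talus→Machine M2 (2203 ops/s), Quanta→Machine M7 (1903 ops/s) — total 1899+1879+2203+1903 = 7884 ops/s.
Column-greedy (each instance in turn goes to its best remaining tenant) gives 6523 ops/s, worse by 1361.
Swapping Iris↔Juno (Iris→Machine M3 1524 ops/s, Juno→Machine M1 2225 ops/s) loses 29.
Juno's own top instance is Machine M1 (2225 ops/s), but forcing Juno→Machine M1 and reassigning the rest optimally gives only 7855 ops/s — worse by 29.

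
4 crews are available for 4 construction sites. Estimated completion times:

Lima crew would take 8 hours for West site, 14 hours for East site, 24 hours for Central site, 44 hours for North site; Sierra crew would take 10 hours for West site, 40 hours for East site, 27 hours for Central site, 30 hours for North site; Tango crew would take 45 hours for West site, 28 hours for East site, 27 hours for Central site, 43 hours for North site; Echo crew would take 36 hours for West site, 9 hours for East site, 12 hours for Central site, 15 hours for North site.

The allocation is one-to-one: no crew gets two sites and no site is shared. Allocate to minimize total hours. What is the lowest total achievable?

Minimum total: 66 hours

Optimal: Lima crew→East site (14 hours), Sierra crew→West site (10 hours), Tango crew→Central site (27 hours), Echo crew→North site (15 hours) — total 14+10+27+15 = 66 hours.
Row-greedy (each crew in turn takes its cheapest remaining site) gives 78 hours, worse by 12.
Next-best assignment: Lima crew→West site, Sierra crew→North site, Tango crew→Central site, Echo crew→East site = 74 hours.
Swapping Lima crew↔Echo crew (Lima crew→North site 44 hours, Echo crew→East site 9 hours) adds 24.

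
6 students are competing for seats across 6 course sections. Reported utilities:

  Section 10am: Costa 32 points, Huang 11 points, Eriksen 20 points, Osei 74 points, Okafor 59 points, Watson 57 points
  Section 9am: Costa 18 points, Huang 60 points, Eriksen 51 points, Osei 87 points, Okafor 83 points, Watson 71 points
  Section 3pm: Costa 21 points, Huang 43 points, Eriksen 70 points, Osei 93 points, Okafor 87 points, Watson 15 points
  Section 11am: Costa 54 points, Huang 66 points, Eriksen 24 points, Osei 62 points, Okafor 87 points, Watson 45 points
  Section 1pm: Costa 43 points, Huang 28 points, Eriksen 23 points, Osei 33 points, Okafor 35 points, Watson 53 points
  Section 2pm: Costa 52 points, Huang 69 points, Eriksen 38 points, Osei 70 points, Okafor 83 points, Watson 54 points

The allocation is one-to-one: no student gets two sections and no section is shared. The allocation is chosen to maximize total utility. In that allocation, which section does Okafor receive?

Optimal: Costa→Section 1pm (43 points), Huang→Section 2pm (69 points), Eriksen→Section 3pm (70 points), Osei→Section 10am (74 points), Okafor→Section 11am (87 points), Watson→Section 9am (71 points) — total 43+69+70+74+87+71 = 414 points.
Max-entry greedy (repeatedly take the single best remaining cell) gives 383 points, worse by 31.
Checked against all permutations: 414 points is optimal.
Okafor's own top section is Section 3pm (87 points), but forcing Okafor→Section 3pm and reassigning the rest optimally gives only 388 points — worse by 26.

Okafor receives Section 11am.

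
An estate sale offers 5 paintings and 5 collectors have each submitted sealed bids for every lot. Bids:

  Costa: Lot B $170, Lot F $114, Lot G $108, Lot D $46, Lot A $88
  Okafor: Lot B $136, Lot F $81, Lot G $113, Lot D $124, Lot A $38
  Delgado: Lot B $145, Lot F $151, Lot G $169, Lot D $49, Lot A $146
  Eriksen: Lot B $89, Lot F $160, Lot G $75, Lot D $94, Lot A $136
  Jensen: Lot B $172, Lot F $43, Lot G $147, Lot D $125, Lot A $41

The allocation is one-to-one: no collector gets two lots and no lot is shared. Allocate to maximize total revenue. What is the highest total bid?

Optimal: Costa→Lot B ($170), Okafor→Lot D ($124), Delgado→Lot A ($146), Eriksen→Lot F ($160), Jensen→Lot G ($147) — total 170+124+146+160+147 = $747.
Column-greedy (each lot in turn goes to its best remaining collector) gives $713, worse by 34.
No other one-to-one assignment exceeds $747.

Maximum total: $747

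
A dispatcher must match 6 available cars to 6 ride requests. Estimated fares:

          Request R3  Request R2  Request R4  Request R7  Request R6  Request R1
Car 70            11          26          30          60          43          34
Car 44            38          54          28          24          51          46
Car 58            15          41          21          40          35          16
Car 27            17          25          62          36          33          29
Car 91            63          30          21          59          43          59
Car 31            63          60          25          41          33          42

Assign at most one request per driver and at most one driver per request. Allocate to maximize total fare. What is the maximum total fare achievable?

Maximum total: $336

Optimal: Car 70→Request R7 ($60), Car 44→Request R6 ($51), Car 58→Request R2 ($41), Car 27→Request R4 ($62), Car 91→Request R1 ($59), Car 31→Request R3 ($63) — total 60+51+41+62+59+63 = $336.
Swapping Car 70↔Car 91 (Car 70→Request R1 $34, Car 91→Request R7 $59) loses 26.
Checked against all permutations: $336 is optimal.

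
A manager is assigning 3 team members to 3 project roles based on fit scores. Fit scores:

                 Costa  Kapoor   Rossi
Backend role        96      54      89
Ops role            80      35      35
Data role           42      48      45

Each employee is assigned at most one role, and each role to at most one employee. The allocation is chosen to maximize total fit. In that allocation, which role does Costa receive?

Optimal: Costa→Ops role (80 pts), Kapoor→Data role (48 pts), Rossi→Backend role (89 pts) — total 80+48+89 = 217 pts.
Column-greedy (each role in turn goes to its best remaining employee) gives 176 pts, worse by 41.
Next-best assignment: Costa→Backend role, Kapoor→Data role, Rossi→Ops role = 179 pts.
Checked against all permutations: 217 pts is optimal.
Costa's own top role is Backend role (96 pts), but forcing Costa→Backend role and reassigning the rest optimally gives only 179 pts — worse by 38.

Costa receives Ops role.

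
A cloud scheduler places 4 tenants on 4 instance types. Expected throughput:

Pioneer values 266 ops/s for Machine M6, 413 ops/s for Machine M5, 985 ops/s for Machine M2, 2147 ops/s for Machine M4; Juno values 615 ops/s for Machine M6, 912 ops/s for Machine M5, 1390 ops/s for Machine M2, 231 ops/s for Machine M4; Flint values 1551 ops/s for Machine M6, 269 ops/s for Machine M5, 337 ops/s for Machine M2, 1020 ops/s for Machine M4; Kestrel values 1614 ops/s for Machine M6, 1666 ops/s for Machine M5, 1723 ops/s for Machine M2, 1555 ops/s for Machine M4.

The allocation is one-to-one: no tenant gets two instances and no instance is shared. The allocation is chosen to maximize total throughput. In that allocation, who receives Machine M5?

Kestrel receives Machine M5.

This is a one-to-one assignment (maximum-weight bipartite matching).
Optimal: Pioneer→Machine M4 (2147 ops/s), Juno→Machine M2 (1390 ops/s), Flint→Machine M6 (1551 ops/s), Kestrel→Machine M5 (1666 ops/s) — total 2147+1390+1551+1666 = 6754 ops/s.
Max-entry greedy (repeatedly take the single best remaining cell) gives 6333 ops/s, worse by 421.
Kestrel's own top instance is Machine M2 (1723 ops/s), but forcing Kestrel→Machine M2 and reassigning the rest optimally gives only 6333 ops/s — worse by 421.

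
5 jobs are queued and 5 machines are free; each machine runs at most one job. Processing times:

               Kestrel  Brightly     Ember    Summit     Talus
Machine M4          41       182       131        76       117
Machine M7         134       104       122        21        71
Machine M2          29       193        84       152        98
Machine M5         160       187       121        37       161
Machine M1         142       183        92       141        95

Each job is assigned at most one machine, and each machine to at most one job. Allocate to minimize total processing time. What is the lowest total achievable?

Min total: 361 min

Optimal: Kestrel→Machine M4 (41 min), Brightly→Machine M7 (104 min), Ember→Machine M2 (84 min), Summit→Machine M5 (37 min), Talus→Machine M1 (95 min) — total 41+104+84+37+95 = 361 min.
Min-entry greedy (repeatedly take the single cheapest remaining cell) gives 446 min, worse by 85.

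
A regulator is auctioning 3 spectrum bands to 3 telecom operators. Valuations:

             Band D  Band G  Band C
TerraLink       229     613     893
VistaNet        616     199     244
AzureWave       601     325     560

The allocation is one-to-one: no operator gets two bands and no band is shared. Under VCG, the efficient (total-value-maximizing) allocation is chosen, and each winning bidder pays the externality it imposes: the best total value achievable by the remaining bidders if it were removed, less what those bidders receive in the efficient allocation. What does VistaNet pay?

VistaNet pays $276M.

Efficient allocation: TerraLink→Band C ($893M), VistaNet→Band D ($616M), AzureWave→Band G ($325M); total welfare W = $1834M.
VistaNet receives Band D at value $616M, so the others get W − 616 = $1218M.
Without VistaNet: best allocation of the remaining 2 bidders over all 3 bands is TerraLink→Band C ($893M), AzureWave→Band D ($601M), total $1494M.
VCG payment = (others' best without VistaNet) − (others' welfare with VistaNet) = 1494 − 1218 = $276M.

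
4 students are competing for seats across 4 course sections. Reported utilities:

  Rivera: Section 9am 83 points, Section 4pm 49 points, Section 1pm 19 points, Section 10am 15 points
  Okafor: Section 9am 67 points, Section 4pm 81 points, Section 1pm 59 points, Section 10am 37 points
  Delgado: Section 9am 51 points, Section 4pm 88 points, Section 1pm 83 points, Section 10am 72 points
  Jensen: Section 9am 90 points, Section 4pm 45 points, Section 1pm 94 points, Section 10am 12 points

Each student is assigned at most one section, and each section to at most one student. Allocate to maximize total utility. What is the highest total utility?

Max total: 330 points

Treat this as an assignment problem: match each student to one section.
Optimal: Rivera→Section 9am (83 points), Okafor→Section 4pm (81 points), Delgado→Section 10am (72 points), Jensen→Section 1pm (94 points) — total 83+81+72+94 = 330 points.
Row-greedy (each student in turn takes its best remaining section) gives 259 points, worse by 71.
Next-best assignment: Rivera→Section 9am, Okafor→Section 10am, Delgado→Section 4pm, Jensen→Section 1pm = 302 points.
Swapping Jensen↔Rivera (Jensen→Section 9am 90 points, Rivera→Section 1pm 19 points) loses 68.
Checked against all permutations: 330 points is optimal.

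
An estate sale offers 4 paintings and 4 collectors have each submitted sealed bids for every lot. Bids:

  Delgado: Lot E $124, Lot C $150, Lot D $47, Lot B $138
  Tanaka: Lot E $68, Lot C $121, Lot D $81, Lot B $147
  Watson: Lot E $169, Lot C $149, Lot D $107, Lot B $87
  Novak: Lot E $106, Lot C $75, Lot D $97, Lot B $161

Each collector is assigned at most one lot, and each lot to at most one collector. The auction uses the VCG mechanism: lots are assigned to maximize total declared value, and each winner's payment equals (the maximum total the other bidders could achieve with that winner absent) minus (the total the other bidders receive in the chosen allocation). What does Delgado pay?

Delgado pays $38.

Efficient allocation: Delgado→Lot C ($150), Tanaka→Lot B ($147), Watson→Lot E ($169), Novak→Lot D ($97); total welfare W = $563.
Delgado receives Lot C at value $150, so the others get W − 150 = $413.
Without Delgado: best allocation of the remaining 3 bidders over all 4 lots is Tanaka→Lot C ($121), Watson→Lot E ($169), Novak→Lot B ($161), total $451.
VCG payment = (others' best without Delgado) − (others' welfare with Delgado) = 451 − 413 = $38.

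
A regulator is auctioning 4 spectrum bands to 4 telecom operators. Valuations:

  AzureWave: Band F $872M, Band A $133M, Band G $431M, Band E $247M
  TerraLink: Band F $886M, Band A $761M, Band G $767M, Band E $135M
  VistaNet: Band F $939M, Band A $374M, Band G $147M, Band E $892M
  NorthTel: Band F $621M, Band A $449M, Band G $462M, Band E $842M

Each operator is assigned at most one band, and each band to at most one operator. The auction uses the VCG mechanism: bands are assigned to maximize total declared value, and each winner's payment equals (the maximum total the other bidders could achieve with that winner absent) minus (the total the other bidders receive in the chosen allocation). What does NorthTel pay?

Efficient allocation: AzureWave→Band F ($872M), TerraLink→Band A ($761M), VistaNet→Band E ($892M), NorthTel→Band G ($462M); total welfare W = $2987M.
NorthTel receives Band G at value $462M, so the others get W − 462 = $2525M.
Without NorthTel: best allocation of the remaining 3 bidders over all 4 bands is AzureWave→Band F ($872M), TerraLink→Band G ($767M), VistaNet→Band E ($892M), total $2531M.
VCG payment = (others' best without NorthTel) − (others' welfare with NorthTel) = 2531 − 2525 = $6M.

NorthTel pays $6M.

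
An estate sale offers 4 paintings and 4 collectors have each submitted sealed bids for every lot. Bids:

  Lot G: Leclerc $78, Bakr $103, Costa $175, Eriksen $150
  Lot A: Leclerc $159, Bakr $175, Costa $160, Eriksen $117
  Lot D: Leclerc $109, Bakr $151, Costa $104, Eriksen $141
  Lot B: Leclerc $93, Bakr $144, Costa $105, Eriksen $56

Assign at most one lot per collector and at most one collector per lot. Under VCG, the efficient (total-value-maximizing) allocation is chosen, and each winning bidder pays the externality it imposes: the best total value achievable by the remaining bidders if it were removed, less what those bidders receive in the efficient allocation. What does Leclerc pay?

Efficient allocation: Leclerc→Lot A ($159), Bakr→Lot B ($144), Costa→Lot G ($175), Eriksen→Lot D ($141); total welfare W = $619.
Leclerc receives Lot A at value $159, so the others get W − 159 = $460.
Without Leclerc: best allocation of the remaining 3 bidders over all 4 lots is Bakr→Lot A ($175), Costa→Lot G ($175), Eriksen→Lot D ($141), total $491.
VCG payment = (others' best without Leclerc) − (others' welfare with Leclerc) = 491 − 460 = $31.

Leclerc pays $31.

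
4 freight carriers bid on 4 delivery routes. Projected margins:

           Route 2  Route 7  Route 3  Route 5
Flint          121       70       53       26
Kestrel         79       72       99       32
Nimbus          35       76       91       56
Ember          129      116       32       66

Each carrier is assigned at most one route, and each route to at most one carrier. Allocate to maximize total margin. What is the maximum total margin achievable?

Treat this as an assignment problem: match each carrier to one route.
Optimal: Flint→Route 2 ($121k), Kestrel→Route 3 ($99k), Nimbus→Route 5 ($56k), Ember→Route 7 ($116k) — total 121+99+56+116 = $392k.
Max-entry greedy (repeatedly take the single best remaining cell) gives $330k, worse by 62.
Swapping Kestrel↔Nimbus (Kestrel→Route 5 $32k, Nimbus→Route 3 $91k) loses 32.

Max total: $392k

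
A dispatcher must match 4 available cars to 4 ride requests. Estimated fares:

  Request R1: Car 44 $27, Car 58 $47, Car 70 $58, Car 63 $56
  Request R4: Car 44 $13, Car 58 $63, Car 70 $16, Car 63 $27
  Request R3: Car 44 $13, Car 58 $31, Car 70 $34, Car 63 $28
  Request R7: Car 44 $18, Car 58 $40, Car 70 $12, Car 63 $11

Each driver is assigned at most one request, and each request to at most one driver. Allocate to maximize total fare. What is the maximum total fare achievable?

Optimal: Car 44→Request R7 ($18), Car 58→Request R4 ($63), Car 70→Request R3 ($34), Car 63→Request R1 ($56) — total 18+63+34+56 = $171.
Max-entry greedy (repeatedly take the single best remaining cell) gives $167, worse by 4.
Swapping Car 63↔Car 70 (Car 63→Request R3 $28, Car 70→Request R1 $58) loses 4.

Max total: $171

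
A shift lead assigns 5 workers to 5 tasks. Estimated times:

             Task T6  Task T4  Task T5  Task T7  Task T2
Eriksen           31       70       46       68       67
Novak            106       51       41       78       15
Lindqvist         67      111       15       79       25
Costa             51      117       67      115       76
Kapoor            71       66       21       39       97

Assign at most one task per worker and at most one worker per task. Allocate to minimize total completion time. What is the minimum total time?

Optimal: Eriksen→Task T4 (70 min), Novak→Task T2 (15 min), Lindqvist→Task T5 (15 min), Costa→Task T6 (51 min), Kapoor→Task T7 (39 min) — total 70+15+15+51+39 = 190 min.
Column-greedy (each task in turn goes to its cheapest remaining worker) gives 212 min, worse by 22.
Next-best assignment: Eriksen→Task T6, Novak→Task T4, Lindqvist→Task T5, Costa→Task T2, Kapoor→Task T7 = 212 min.
Swapping Kapoor↔Costa (Kapoor→Task T6 71 min, Costa→Task T7 115 min) adds 96.
No other one-to-one assignment undercuts 190 min.

Minimum total: 190 min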